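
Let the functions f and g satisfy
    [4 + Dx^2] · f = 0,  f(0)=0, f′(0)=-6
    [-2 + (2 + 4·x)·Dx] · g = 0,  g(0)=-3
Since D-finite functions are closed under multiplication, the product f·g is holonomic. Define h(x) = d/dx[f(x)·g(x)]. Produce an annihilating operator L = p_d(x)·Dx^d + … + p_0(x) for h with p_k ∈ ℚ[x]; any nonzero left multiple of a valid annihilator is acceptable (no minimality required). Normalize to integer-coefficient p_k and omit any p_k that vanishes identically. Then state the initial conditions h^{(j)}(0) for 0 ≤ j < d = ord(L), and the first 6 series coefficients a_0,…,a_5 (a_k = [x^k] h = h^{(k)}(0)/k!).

L = (53 + 288·x + 544·x^2 + 512·x^3 + 256·x^4) + (-2 - 36·x - 96·x^2 - 64·x^3)·Dx + (7 + 44·x + 108·x^2 + 128·x^3 + 64·x^4)·Dx^2  (order 2).
h: a_k = 18, 36, -63, -12, -57/4, 729/10, …
ICs: h(0) = 18, h′(0) = 36.

f: a_k = 0, -6, 0, 4, 0, -4/5, …
g: a_k = -3, -3, 3/2, -3/2, 15/8, -21/8, …
f·g: L₀ = L_f ⊗_s L_g, ord ≤ 2·1.
Derive L from L₀ (diff closure).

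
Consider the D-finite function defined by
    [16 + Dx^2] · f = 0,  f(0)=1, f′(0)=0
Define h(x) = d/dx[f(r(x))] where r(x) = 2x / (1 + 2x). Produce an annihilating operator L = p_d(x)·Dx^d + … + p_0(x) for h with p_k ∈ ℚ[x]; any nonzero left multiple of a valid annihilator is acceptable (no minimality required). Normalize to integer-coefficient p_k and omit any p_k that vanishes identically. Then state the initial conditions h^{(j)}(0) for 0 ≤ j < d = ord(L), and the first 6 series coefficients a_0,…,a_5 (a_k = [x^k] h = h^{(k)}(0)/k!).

L = (88 + 96·x + 96·x^2) + (12 + 72·x + 144·x^2 + 96·x^3)·Dx + (1 + 8·x + 24·x^2 + 32·x^3 + 16·x^4)·Dx^2  (order 2).
h: a_k = 0, -64, 384, -2560/3, -5120/3, 351232/15, …
ICs: h(0) = 0, h′(0) = -64.

f: a_k = 1, 0, -8, 0, 32/3, 0, …
L₀ from L_f via x↦r, Dx↦r'^{-1}Dx.
Derive L from L₀ (diff closure).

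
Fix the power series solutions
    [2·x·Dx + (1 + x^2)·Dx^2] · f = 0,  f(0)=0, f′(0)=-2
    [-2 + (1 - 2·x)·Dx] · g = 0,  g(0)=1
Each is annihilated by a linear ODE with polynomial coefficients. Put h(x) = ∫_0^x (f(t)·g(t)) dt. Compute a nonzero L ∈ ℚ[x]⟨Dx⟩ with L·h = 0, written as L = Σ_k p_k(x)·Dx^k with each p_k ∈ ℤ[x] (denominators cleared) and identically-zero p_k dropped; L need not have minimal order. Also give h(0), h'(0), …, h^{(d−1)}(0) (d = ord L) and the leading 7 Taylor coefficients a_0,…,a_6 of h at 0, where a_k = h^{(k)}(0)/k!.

L = 4·x·Dx + (4 - 2·x + 8·x^2)·Dx^2 + (-1 + 2·x - x^2 + 2·x^3)·Dx^3  (order 3).
h: a_k = 0, 0, -1, -4/3, -11/6, -44/15, -223/45, …
ICs: h(0) = 0, h′(0) = 0, h′′(0) = -2.

f: a_k = 0, -2, 0, 2/3, 0, -2/5, 0, …
g: a_k = 1, 2, 4, 8, 16, 32, 64, …
h₀=f·g: eliminate ⇒ L₀, order ≤ 2·1.
∫: right-multiply L₀ by Dx.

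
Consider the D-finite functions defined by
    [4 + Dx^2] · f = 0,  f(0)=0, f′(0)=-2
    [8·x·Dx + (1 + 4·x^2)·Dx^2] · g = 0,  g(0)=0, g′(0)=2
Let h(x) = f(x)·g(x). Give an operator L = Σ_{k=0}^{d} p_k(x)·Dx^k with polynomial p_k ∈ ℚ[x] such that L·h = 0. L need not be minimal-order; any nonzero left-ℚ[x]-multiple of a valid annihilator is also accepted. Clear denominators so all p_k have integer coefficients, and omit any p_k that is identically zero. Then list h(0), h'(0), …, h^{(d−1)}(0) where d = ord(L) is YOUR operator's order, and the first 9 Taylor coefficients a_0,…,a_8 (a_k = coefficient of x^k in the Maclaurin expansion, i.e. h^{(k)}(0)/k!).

L = (80 + 832·x^2 + 1408·x^4 + 2048·x^6 + 2048·x^8) + (96·x + 640·x^3 + 1536·x^5 + 2048·x^7)·Dx + (24 + 256·x^2 + 576·x^4 + 1024·x^6 + 1024·x^8)·Dx^2 + (24·x + 160·x^3 + 384·x^5 + 512·x^7)·Dx^3 + (1 + 12·x^2 + 56·x^4 + 128·x^6 + 128·x^8)·Dx^4  (order 4).
h: a_k = 0, 0, -4, 0, 8, 0, -152/9, 0, 688/15, …
ICs: h(0) = 0, h′(0) = 0, h′′(0) = -8, h′′′(0) = 0.

f: a_k = 0, -2, 0, 4/3, 0, -4/15, 0, 8/315, 0, …
g: a_k = 0, 2, 0, -8/3, 0, 32/5, 0, -128/7, 0, …
h₀=f·g: eliminate ⇒ L₀, order ≤ 2·2.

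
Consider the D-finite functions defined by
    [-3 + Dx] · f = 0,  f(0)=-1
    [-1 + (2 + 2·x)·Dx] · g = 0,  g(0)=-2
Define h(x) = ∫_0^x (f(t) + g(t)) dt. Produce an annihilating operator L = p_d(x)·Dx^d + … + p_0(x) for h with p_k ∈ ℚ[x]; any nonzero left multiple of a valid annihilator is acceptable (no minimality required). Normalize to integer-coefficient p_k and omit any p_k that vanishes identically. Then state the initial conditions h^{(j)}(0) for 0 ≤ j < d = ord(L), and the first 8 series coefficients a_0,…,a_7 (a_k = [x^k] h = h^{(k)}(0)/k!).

L = (21 + 18·x)·Dx + (-37 - 72·x - 36·x^2)·Dx^2 + (10 + 22·x + 12·x^2)·Dx^3  (order 3).
h: a_k = 0, -3, -2, -17/12, -37/32, -211/320, -1331/3840, -2487/17920, …
ICs: h(0) = 0, h′(0) = -3, h′′(0) = -4.

f: a_k = -1, -3, -9/2, -9/2, -27/8, -81/40, -81/80, -243/560, …
g: a_k = -2, -1, 1/4, -1/8, 5/64, -7/128, 21/512, -33/1024, …
f+g: L₀ = lclm(L_f,L_g), ord ≤ 1+1.
h=∫h₀ ⇒ L = L₀·Dx.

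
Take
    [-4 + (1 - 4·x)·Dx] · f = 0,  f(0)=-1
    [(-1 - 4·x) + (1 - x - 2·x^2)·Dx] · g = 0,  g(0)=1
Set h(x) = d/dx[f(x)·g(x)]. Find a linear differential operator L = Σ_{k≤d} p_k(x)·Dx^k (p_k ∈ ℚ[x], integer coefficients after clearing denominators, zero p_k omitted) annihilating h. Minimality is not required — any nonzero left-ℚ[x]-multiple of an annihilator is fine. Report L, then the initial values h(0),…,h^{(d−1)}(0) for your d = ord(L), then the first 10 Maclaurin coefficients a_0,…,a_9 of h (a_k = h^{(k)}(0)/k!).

L = (46 - 108·x - 216·x^2 + 256·x^3 + 768·x^4) + (-5 + 29·x - 6·x^2 - 152·x^3 + 80·x^4 + 192·x^5)·Dx  (order 1).
h: a_k = -5, -46, -291, -1596, -8085, -39066, -182903, -837496, -3771801, -16770390, …
ICs: h(0) = -5.

f: a_k = -1, -4, -16, -64, -256, -1024, -4096, -16384, -65536, -262144, …
g: a_k = 1, 1, 3, 5, 11, 21, 43, 85, 171, 341, …
h₀=f·g: eliminate ⇒ L₀, order ≤ 1·1.
Derive L from L₀ (diff closure).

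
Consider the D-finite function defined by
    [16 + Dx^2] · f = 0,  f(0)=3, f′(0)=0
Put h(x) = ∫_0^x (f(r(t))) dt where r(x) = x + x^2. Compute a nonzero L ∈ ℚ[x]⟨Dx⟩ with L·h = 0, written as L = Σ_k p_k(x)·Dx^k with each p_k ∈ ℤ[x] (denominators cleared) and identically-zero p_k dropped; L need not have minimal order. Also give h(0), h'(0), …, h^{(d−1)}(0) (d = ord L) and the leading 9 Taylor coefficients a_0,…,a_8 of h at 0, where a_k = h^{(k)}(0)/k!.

L = (16 + 96·x + 192·x^2 + 128·x^3)·Dx - 2·Dx^2 + (1 + 2·x)·Dx^3  (order 3).
h: a_k = 0, 3, 0, -8, -12, 8/5, 64/3, 2624/105, 16/5, …
ICs: h(0) = 0, h′(0) = 3, h′′(0) = 0.

f: a_k = 3, 0, -24, 0, 32, 0, -256/15, 0, 512/105, …
Change of var in L_f (x↦r) gives L₀.
Integrate: L := L₀·Dx.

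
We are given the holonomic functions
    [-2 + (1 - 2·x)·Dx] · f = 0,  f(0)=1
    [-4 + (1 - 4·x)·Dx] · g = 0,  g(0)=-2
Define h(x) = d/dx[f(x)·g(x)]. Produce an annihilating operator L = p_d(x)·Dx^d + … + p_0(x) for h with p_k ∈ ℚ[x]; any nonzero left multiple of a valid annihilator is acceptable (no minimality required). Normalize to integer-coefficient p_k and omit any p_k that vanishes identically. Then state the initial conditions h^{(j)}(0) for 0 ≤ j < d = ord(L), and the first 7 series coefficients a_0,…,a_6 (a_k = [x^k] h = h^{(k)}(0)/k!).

f: a_k = 1, 2, 4, 8, 16, 32, 64, …
g: a_k = -2, -8, -32, -128, -512, -2048, -8192, …
Sym-product of L_f,L_g gives L₀ (≤ ord 1).
Derive L from L₀ (diff closure).
L = (28 - 144·x + 192·x^2) + (-3 + 26·x - 72·x^2 + 64·x^3)·Dx  (order 1).
h: a_k = -12, -112, -720, -3968, -20160, -97536, -456960, …
ICs: h(0) = -12.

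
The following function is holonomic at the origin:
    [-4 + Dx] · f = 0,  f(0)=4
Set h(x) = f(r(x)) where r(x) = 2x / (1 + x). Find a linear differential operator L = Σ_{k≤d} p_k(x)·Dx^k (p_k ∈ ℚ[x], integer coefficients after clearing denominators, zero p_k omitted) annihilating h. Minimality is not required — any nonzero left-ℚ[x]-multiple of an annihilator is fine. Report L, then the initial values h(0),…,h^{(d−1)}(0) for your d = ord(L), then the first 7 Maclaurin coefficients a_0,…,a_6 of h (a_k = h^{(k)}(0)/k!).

f: a_k = 4, 16, 32, 128/3, 128/3, 512/15, 1024/45, …
L₀ from L_f via x↦r, Dx↦r'^{-1}Dx.
L = -8 + (1 + 2·x + x^2)·Dx  (order 1).
h: a_k = 4, 32, 96, 352/3, 32/3, -352/5, 736/45, …
ICs: h(0) = 4.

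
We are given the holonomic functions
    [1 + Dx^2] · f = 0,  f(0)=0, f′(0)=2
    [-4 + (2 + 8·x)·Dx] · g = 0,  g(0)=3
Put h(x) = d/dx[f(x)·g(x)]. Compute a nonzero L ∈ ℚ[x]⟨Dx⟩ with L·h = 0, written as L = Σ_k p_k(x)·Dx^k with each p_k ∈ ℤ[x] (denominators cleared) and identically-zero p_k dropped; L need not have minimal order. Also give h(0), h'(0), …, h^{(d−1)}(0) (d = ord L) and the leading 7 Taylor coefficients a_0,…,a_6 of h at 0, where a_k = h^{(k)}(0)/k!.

f: a_k = 0, 2, 0, -1/3, 0, 1/60, 0, …
g: a_k = 3, 6, -6, 12, -30, 84, -252, …
L₀ := L_f ⊗_s L_g (sym. prod.), ord ≤ 2.
Differentiate: ansatz ord ≤ ord L₀ ⇒ L.
L = (-7 + 336·x + 736·x^2 + 256·x^3 + 256·x^4) + (44 + 144·x - 192·x^2 - 256·x^3)·Dx + (13 + 112·x + 288·x^2 + 256·x^3 + 256·x^4)·Dx^2  (order 2).
h: a_k = 6, 24, -39, 88, -1159/4, 4923/5, -83009/24, …
ICs: h(0) = 6, h′(0) = 24.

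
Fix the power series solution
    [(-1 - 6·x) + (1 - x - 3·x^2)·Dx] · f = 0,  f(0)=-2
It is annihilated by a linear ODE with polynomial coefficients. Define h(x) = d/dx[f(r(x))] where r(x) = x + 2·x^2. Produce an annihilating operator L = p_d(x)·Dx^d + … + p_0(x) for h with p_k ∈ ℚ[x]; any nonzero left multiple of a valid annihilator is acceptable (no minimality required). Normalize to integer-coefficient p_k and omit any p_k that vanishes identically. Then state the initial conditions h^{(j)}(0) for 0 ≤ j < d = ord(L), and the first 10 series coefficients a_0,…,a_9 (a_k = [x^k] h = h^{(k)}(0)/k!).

f: a_k = -2, -2, -8, -14, -38, -80, -194, -434, -1016, -2318, …
Substitute x→r, Dx→(1/r')Dx; clear ⇒ L₀.
h₀' ⇒ L via d/dx closure of L₀.
L = (12 + 102·x + 366·x^2 + 1008·x^3 + 2808·x^4 + 4320·x^5 + 2880·x^6) + (-1 - 9·x - 21·x^2 + 50·x^3 + 360·x^4 + 792·x^5 + 1008·x^6 + 576·x^7)·Dx  (order 1).
h: a_k = -2, -24, -138, -616, -2760, -12108, -50246, -205920, -832230, -3315220, …
ICs: h(0) = -2.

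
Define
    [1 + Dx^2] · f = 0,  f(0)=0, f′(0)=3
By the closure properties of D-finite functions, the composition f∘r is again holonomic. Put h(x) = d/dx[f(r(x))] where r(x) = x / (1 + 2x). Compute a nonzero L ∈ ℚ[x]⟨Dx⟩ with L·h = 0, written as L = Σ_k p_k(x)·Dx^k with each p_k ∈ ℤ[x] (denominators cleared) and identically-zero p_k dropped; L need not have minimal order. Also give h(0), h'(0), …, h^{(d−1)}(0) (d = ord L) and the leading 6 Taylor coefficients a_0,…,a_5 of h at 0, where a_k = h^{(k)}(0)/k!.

L = (25 + 96·x + 96·x^2) + (12 + 72·x + 144·x^2 + 96·x^3)·Dx + (1 + 8·x + 24·x^2 + 32·x^3 + 16·x^4)·Dx^2  (order 2).
h: a_k = 3, -12, 69/2, -84, 1441/8, -675/2, …
ICs: h(0) = 3, h′(0) = -12.

f: a_k = 0, 3, 0, -1/2, 0, 1/40, …
Substitute x→r, Dx→(1/r')Dx; clear ⇒ L₀.
Differentiate: ansatz ord ≤ ord L₀ ⇒ L.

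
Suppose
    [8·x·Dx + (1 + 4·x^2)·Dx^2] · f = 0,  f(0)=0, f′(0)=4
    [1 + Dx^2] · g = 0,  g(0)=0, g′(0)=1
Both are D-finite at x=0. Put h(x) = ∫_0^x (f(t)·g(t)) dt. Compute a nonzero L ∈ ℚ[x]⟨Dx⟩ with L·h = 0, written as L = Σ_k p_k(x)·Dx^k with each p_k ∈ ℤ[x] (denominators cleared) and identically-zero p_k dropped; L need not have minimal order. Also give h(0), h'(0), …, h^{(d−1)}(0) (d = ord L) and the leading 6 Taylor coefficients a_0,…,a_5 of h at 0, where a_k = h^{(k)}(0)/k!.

f: a_k = 0, 4, 0, -16/3, 0, 64/5, …
g: a_k = 0, 1, 0, -1/6, 0, 1/120, …
L₀ := L_f ⊗_s L_g (sym. prod.), ord ≤ 4.
Integrate: L := L₀·Dx.
L = (85 + 944·x^2 + 416·x^4 + 256·x^6 + 256·x^8)·Dx + (144·x + 704·x^3 + 768·x^5 + 1024·x^7)·Dx^2 + (90 + 992·x^2 + 576·x^4 + 512·x^6 + 512·x^8)·Dx^3 + (144·x + 704·x^3 + 768·x^5 + 1024·x^7)·Dx^4 + (5 + 48·x^2 + 160·x^4 + 256·x^6 + 256·x^8)·Dx^5  (order 5).
h: a_k = 0, 0, 0, 4/3, 0, -6/5, …
ICs: h(0) = 0, h′(0) = 0, h′′(0) = 0, h′′′(0) = 8, h′′′′(0) = 0.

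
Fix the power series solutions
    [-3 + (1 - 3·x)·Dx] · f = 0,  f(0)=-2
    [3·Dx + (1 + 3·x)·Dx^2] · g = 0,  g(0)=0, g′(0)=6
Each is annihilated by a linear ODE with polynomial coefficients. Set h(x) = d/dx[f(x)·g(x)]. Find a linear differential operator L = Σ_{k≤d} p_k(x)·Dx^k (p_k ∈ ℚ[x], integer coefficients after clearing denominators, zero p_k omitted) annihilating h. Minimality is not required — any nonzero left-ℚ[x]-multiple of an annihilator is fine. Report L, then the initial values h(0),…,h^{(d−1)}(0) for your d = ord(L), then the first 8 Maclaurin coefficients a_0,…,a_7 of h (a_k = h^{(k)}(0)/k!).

L = 36 + (3 + 45·x)·Dx + (-1 + 9·x^2)·Dx^2  (order 2).
h: a_k = -12, -36, -270, -756, -3807, -53946/5, -232551/5, -4662684/35, …
ICs: h(0) = -12, h′(0) = -36.

f: a_k = -2, -6, -18, -54, -162, -486, -1458, -4374, …
g: a_k = 0, 6, -9, 18, -81/2, 486/5, -243, 4374/7, …
f·g: L₀ = L_f ⊗_s L_g, ord ≤ 1·2.
Derive L from L₀ (diff closure).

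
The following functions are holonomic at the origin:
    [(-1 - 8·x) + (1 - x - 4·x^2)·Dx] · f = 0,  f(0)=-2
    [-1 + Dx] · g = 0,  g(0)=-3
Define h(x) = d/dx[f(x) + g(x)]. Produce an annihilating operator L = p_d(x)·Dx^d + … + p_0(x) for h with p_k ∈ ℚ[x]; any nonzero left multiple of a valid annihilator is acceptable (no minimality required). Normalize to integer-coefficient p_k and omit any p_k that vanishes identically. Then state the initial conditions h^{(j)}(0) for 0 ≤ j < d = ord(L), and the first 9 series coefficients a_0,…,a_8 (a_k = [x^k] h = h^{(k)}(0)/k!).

f: a_k = -2, -2, -10, -18, -58, -130, -362, -882, -2330, …
g: a_k = -3, -3, -3/2, -1/2, -1/8, -1/40, -1/240, -1/1680, -1/13440, …
Sum ⇒ L₀ = lclm(L_f,L_g) in ℚ(x)⟨Dx⟩.
Derive L from L₀ (diff closure).
L = (44 + 466·x + 544·x^2 + 1728·x^3 + 384·x^4) + (-53 - 474·x - 599·x^2 - 1584·x^3 + 80·x^4 + 128·x^5)·Dx + (9 + 8·x + 55·x^2 - 144·x^3 - 464·x^4 - 128·x^5)·Dx^2  (order 2).
h: a_k = -5, -23, -111/2, -465/2, -5201/8, -86881/40, -1481761/240, -31315201/1680, -708583681/13440, …
ICs: h(0) = -5, h′(0) = -23.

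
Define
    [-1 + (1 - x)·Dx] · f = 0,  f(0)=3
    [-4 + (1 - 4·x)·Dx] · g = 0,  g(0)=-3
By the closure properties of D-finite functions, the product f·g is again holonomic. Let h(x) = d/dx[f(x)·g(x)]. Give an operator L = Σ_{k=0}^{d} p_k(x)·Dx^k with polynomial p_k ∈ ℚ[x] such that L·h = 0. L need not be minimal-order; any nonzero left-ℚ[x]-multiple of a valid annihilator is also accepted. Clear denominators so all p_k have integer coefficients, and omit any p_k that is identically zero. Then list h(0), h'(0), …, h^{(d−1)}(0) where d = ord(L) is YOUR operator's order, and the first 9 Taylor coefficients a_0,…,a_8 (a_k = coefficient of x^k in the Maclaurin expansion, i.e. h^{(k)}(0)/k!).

L = (42 - 120·x + 96·x^2) + (-5 + 33·x - 60·x^2 + 32·x^3)·Dx  (order 1).
h: a_k = -45, -378, -2295, -12276, -61425, -294894, -1376235, -6291432, -28311525, …
ICs: h(0) = -45.

f: a_k = 3, 3, 3, 3, 3, 3, 3, 3, 3, …
g: a_k = -3, -12, -48, -192, -768, -3072, -12288, -49152, -196608, …
f·g: L₀ = L_f ⊗_s L_g, ord ≤ 1·1.
Differentiate: ansatz ord ≤ ord L₀ ⇒ L.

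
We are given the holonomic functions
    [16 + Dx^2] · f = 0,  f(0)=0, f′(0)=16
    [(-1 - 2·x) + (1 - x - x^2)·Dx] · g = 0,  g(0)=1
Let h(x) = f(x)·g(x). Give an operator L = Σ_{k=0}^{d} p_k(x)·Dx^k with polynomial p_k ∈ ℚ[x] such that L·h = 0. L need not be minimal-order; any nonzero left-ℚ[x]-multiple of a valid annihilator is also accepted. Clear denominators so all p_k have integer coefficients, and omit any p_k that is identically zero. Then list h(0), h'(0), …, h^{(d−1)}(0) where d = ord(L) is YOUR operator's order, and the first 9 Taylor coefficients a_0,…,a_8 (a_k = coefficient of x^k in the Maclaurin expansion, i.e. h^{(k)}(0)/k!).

L = (-14 + 16·x + 16·x^2) + (2 + 4·x)·Dx + (-1 + x + x^2)·Dx^2  (order 2).
h: a_k = 0, 16, 16, -32/3, 16/3, 144/5, 512/15, 15728/315, 5296/63, …
ICs: h(0) = 0, h′(0) = 16.

f: a_k = 0, 16, 0, -128/3, 0, 512/15, 0, -4096/315, 0, …
g: a_k = 1, 1, 2, 3, 5, 8, 13, 21, 34, …
h₀=f·g: eliminate ⇒ L₀, order ≤ 2·1.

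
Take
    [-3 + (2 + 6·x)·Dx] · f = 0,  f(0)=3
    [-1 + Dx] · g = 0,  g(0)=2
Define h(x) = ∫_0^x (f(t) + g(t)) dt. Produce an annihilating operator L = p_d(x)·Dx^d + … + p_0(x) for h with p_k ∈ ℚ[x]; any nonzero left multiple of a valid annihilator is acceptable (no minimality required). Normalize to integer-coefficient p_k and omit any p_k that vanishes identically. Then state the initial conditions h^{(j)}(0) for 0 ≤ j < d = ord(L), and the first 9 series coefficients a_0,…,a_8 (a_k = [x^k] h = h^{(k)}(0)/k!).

L = (15 + 18·x)·Dx + (-13 - 24·x - 36·x^2)·Dx^2 + (-2 + 6·x + 36·x^2)·Dx^3  (order 3).
h: a_k = 0, 5, 13/4, -19/24, 259/192, -3613/1920, 76609/23040, -2066587/322560, 68201851/5160960, …
ICs: h(0) = 0, h′(0) = 5, h′′(0) = 13/2.

f: a_k = 3, 9/2, -27/8, 81/16, -1215/128, 5103/256, -45927/1024, 216513/2048, -8444007/32768, …
g: a_k = 2, 2, 1, 1/3, 1/12, 1/60, 1/360, 1/2520, 1/20160, …
f+g: L₀ = lclm(L_f,L_g), ord ≤ 1+1.
h=∫h₀ ⇒ L = L₀·Dx.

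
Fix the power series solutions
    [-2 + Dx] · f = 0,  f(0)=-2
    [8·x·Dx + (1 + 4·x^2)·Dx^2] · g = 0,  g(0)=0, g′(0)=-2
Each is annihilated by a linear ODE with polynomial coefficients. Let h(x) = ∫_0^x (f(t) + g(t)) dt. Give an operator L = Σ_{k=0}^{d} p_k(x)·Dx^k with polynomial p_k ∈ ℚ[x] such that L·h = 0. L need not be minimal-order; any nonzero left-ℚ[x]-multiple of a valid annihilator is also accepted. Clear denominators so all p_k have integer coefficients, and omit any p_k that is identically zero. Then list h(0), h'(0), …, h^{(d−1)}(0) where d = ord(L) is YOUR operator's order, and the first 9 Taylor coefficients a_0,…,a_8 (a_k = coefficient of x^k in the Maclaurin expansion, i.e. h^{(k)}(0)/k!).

L = (8 - 32·x - 32·x^2)·Dx^2 + (-6 + 12·x + 8·x^2 - 16·x^3)·Dx^3 + (1 + 2·x + 4·x^2 + 8·x^3)·Dx^4  (order 4).
h: a_k = 0, -2, -3, -4/3, 0, -4/15, -52/45, -8/315, 718/315, …
ICs: h(0) = 0, h′(0) = -2, h′′(0) = -6, h′′′(0) = -8.

f: a_k = -2, -4, -4, -8/3, -4/3, -8/15, -8/45, -16/315, -4/315, …
g: a_k = 0, -2, 0, 8/3, 0, -32/5, 0, 128/7, 0, …
L₀ := lclm(L_f,L_g); ord L₀ ≤ 1+2.
h=∫h₀ ⇒ L = L₀·Dx.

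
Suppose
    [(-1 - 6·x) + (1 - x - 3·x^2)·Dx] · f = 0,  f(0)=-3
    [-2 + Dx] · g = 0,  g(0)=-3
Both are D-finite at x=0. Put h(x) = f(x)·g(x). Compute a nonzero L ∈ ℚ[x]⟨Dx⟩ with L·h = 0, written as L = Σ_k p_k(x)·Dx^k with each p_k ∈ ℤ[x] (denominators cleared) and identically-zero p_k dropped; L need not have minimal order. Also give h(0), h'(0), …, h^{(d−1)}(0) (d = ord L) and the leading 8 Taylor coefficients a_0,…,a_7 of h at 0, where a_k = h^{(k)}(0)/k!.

f: a_k = -3, -3, -12, -21, -57, -120, -291, -651, …
g: a_k = -3, -6, -6, -4, -2, -4/5, -4/15, -8/105, …
f·g: L₀ = L_f ⊗_s L_g, ord ≤ 1·1.
L = (3 + 4·x - 6·x^2) + (-1 + x + 3·x^2)·Dx  (order 1).
h: a_k = 9, 27, 72, 165, 387, 4422/5, 10231/5, 164487/35, …
ICs: h(0) = 9.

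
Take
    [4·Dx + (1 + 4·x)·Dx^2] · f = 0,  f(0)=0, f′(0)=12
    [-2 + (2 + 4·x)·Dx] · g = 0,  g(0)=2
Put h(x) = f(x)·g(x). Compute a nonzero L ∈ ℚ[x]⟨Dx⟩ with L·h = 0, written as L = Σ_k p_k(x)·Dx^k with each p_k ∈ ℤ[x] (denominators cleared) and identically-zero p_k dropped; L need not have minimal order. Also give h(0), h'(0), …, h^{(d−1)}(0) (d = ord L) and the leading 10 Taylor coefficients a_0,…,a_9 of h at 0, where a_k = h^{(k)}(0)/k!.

f: a_k = 0, 12, -24, 64, -192, 3072/5, -2048, 49152/7, -24576, 262144/3, …
g: a_k = 2, 2, -1, 1, -5/4, 7/4, -21/8, 33/8, -429/64, 715/64, …
h₀=f·g: eliminate ⇒ L₀, order ≤ 2·1.
L = (-1 + 4·x) + (2 + 4·x)·Dx + (1 + 8·x + 20·x^2 + 16·x^3)·Dx^2  (order 2).
h: a_k = 0, 24, -24, 68, -220, 3709/5, -12801/5, 629127/70, -2238717/70, 38670077/336, …
ICs: h(0) = 0, h′(0) = 24.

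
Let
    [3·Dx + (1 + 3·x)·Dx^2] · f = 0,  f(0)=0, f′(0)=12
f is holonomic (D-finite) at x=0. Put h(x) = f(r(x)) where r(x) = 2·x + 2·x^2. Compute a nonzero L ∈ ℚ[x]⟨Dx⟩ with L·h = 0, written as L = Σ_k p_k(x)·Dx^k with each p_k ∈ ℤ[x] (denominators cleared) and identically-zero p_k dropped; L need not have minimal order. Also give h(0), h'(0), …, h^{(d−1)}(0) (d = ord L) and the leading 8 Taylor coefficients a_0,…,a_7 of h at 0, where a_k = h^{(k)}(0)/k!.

L = (4 + 12·x + 12·x^2)·Dx + (1 + 8·x + 18·x^2 + 12·x^3)·Dx^2  (order 2).
h: a_k = 0, 24, -48, 144, -504, 9504/5, -7488, 212544/7, …
ICs: h(0) = 0, h′(0) = 24.

f: a_k = 0, 12, -18, 36, -81, 972/5, -486, 8748/7, …
f∘r: x↦r, Dx↦Dx/r' in L_f ⇒ L₀.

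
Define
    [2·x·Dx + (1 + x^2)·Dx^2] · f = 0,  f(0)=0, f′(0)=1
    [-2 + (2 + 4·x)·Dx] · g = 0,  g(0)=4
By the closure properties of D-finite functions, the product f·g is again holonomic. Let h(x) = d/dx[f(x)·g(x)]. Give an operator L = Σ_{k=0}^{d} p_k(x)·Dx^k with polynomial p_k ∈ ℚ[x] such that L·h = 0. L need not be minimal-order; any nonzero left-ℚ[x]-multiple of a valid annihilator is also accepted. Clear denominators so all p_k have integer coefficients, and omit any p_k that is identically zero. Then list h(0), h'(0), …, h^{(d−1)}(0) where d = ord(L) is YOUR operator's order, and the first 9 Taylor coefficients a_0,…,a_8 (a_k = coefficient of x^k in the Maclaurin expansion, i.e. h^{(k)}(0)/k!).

f: a_k = 0, 1, 0, -1/3, 0, 1/5, 0, -1/7, 0, …
g: a_k = 4, 4, -2, 2, -5/2, 7/2, -21/4, 33/4, -429/32, …
Product ⇒ symmetric product L₀, ord ≤ 2.
Derive L from L₀ (diff closure).
L = (-1 + 20·x + 20·x^2 - 12·x^3 - 3·x^4) + (8 + 30·x + 54·x^2 + 34·x^3 - 42·x^4 - 12·x^5)·Dx + (3 + 10·x + 6·x^2 - 2·x^3 - x^4 - 12·x^5 - 4·x^6)·Dx^2  (order 2).
h: a_k = 4, 8, -10, 8/3, -31/6, 109/5, -2263/60, 5806/105, -23035/224, …
ICs: h(0) = 4, h′(0) = 8.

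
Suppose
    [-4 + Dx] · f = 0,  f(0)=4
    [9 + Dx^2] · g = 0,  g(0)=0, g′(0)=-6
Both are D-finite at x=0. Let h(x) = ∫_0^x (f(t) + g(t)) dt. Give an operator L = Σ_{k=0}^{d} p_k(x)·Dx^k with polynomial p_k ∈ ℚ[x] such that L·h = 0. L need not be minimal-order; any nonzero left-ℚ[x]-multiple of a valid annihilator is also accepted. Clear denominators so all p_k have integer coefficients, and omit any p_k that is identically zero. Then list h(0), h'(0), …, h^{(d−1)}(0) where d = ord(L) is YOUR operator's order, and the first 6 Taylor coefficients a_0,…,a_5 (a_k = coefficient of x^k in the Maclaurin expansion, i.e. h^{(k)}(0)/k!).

f: a_k = 4, 16, 32, 128/3, 128/3, 512/15, …
g: a_k = 0, -6, 0, 9, 0, -81/20, …
h₀=f+g: left-lcm gives L₀, ord ≤ 3.
h=∫₀ˣh₀: take L = L₀·Dx.
L = -36·Dx + 9·Dx^2 - 4·Dx^3 + Dx^4  (order 4).
h: a_k = 0, 4, 5, 32/3, 155/12, 128/15, …
ICs: h(0) = 0, h′(0) = 4, h′′(0) = 10, h′′′(0) = 64.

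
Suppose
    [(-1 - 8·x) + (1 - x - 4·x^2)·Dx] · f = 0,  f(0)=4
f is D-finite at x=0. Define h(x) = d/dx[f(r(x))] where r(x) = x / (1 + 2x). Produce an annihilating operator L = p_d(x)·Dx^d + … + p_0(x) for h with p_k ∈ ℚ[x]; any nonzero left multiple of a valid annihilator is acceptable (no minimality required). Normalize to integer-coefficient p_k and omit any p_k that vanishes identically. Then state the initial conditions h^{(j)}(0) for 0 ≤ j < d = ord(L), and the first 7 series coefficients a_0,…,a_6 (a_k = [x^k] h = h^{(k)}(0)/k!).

f: a_k = 4, 4, 20, 36, 116, 260, 724, …
h₀=f(r): pull back L_f along r ⇒ L₀.
Derive L from L₀ (diff closure).
L = (6 + 12·x + 72·x^2 + 80·x^3) + (-1 - 15·x - 54·x^2 - 36·x^3 + 40·x^4)·Dx  (order 1).
h: a_k = 4, 24, -84, 432, -1900, 8136, -33796, …
ICs: h(0) = 4.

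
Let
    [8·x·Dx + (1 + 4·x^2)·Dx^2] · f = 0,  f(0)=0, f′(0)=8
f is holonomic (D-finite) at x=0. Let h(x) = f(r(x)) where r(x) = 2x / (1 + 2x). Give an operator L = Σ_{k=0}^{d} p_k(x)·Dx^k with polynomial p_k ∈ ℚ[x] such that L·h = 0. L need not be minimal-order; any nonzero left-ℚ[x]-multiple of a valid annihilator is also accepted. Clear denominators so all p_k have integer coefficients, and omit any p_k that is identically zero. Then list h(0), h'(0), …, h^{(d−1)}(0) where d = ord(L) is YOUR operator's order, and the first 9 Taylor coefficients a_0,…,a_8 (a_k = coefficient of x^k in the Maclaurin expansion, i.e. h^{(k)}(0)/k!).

f: a_k = 0, 8, 0, -32/3, 0, 128/5, 0, -512/7, 0, …
Substitute x→r, Dx→(1/r')Dx; clear ⇒ L₀.
L = (4 + 40·x)·Dx + (1 + 4·x + 20·x^2)·Dx^2  (order 2).
h: a_k = 0, 16, -32, -64/3, 384, -4864/5, -5632/3, 142336/7, -43008, …
ICs: h(0) = 0, h′(0) = 16.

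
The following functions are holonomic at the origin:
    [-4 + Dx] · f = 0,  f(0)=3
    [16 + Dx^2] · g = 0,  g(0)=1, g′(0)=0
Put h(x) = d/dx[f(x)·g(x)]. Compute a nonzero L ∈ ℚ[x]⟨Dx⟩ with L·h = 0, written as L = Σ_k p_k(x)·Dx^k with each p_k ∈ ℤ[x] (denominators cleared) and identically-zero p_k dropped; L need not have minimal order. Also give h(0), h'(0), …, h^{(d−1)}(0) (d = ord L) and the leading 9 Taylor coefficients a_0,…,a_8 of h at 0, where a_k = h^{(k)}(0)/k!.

L = 32 - 8·Dx + Dx^2  (order 2).
h: a_k = 12, 0, -192, -512, -512, 0, 8192/15, 65536/105, 32768/105, …
ICs: h(0) = 12, h′(0) = 0.

f: a_k = 3, 12, 24, 32, 32, 128/5, 256/15, 1024/105, 512/105, …
g: a_k = 1, 0, -8, 0, 32/3, 0, -256/45, 0, 512/315, …
Sym-product of L_f,L_g gives L₀ (≤ ord 2).
h=h₀': d/dx-closure on L₀ ⇒ L.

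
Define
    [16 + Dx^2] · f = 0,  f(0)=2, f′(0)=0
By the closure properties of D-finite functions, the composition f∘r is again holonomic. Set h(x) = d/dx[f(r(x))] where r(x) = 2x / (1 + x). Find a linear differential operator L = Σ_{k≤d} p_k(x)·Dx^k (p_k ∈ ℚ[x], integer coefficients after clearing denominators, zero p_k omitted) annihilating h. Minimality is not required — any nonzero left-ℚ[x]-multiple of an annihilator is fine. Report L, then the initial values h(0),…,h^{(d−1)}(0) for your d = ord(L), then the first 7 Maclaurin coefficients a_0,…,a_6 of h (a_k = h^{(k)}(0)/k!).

L = (70 + 12·x + 6·x^2) + (6 + 18·x + 18·x^2 + 6·x^3)·Dx + (1 + 4·x + 6·x^2 + 4·x^3 + x^4)·Dx^2  (order 2).
h: a_k = 0, -128, 384, 1792/3, -16640/3, 212864/15, -72576/5, …
ICs: h(0) = 0, h′(0) = -128.

f: a_k = 2, 0, -16, 0, 64/3, 0, -512/45, …
f∘r: x↦r, Dx↦Dx/r' in L_f ⇒ L₀.
h₀' ⇒ L via d/dx closure of L₀.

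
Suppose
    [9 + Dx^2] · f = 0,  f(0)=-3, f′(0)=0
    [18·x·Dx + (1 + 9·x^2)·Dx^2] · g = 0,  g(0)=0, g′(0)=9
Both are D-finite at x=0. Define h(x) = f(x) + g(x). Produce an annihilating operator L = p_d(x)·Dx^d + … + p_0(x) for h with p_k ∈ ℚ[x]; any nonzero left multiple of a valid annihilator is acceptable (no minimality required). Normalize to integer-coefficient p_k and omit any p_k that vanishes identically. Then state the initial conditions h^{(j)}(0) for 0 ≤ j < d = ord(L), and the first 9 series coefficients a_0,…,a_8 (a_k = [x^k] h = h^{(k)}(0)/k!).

f: a_k = -3, 0, 27/2, 0, -81/8, 0, 243/80, 0, -2187/4480, …
g: a_k = 0, 9, 0, -27, 0, 729/5, 0, -6561/7, 0, …
Weyl lclm of L_f,L_g ⇒ L₀ (ord ≤ 4).
L = (-1782·x + 20412·x^3 + 13122·x^5)·Dx + (-9 + 567·x^2 + 6561·x^4 + 6561·x^6)·Dx^2 + (-198·x + 2268·x^3 + 1458·x^5)·Dx^3 + (-1 + 63·x^2 + 729·x^4 + 729·x^6)·Dx^4  (order 4).
h: a_k = -3, 9, 27/2, -27, -81/8, 729/5, 243/80, -6561/7, -2187/4480, …
ICs: h(0) = -3, h′(0) = 9, h′′(0) = 27, h′′′(0) = -162.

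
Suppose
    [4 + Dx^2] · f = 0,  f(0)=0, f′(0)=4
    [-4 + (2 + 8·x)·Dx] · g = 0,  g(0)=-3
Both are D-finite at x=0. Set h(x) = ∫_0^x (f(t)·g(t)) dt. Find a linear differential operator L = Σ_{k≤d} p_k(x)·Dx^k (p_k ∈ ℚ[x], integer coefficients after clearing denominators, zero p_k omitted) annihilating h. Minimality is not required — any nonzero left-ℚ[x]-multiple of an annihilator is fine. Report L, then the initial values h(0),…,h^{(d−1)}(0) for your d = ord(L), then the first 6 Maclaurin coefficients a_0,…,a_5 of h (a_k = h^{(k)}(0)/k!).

f: a_k = 0, 4, 0, -8/3, 0, 8/15, …
g: a_k = -3, -6, 6, -12, 30, -84, …
Sym-product of L_f,L_g gives L₀ (≤ ord 2).
h=∫₀ˣh₀: take L = L₀·Dx.
L = (16 + 32·x + 64·x^2)·Dx + (-4 - 16·x)·Dx^2 + (1 + 8·x + 16·x^2)·Dx^3  (order 3).
h: a_k = 0, 0, -6, -8, 8, -32/5, …
ICs: h(0) = 0, h′(0) = 0, h′′(0) = -12.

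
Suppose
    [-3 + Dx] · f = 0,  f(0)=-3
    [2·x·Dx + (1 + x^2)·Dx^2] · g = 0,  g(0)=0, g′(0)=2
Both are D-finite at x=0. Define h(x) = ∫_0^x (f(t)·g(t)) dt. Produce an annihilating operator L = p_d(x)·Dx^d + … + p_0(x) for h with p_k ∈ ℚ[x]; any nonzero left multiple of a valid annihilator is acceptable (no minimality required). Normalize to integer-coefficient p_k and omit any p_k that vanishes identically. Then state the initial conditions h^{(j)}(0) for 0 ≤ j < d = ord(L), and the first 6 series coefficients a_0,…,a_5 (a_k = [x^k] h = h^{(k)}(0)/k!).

L = (9 - 6·x + 9·x^2)·Dx + (-6 + 2·x - 6·x^2)·Dx^2 + (1 + x^2)·Dx^3  (order 3).
h: a_k = 0, 0, -3, -6, -25/4, -21/5, …
ICs: h(0) = 0, h′(0) = 0, h′′(0) = -6.

f: a_k = -3, -9, -27/2, -27/2, -81/8, -243/40, …
g: a_k = 0, 2, 0, -2/3, 0, 2/5, …
Sym-product of L_f,L_g gives L₀ (≤ ord 2).
h=∫₀ˣh₀: take L = L₀·Dx.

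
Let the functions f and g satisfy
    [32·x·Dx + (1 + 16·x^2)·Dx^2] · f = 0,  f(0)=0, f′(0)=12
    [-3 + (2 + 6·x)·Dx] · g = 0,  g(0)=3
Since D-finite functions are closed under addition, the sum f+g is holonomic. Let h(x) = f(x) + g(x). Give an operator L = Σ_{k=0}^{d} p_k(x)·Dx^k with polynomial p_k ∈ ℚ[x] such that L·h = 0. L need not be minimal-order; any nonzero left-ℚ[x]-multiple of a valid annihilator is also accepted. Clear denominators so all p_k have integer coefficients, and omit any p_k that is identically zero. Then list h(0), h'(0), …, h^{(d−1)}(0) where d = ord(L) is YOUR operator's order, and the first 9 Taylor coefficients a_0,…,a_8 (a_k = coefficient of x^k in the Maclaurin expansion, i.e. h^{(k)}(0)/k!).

L = (-192 - 1440·x + 9216·x^2 + 13824·x^3)·Dx + (-155 - 768·x + 4128·x^2 + 36864·x^3 + 48384·x^4)·Dx^2 + (-6 + 110·x + 576·x^2 + 2624·x^3 + 10752·x^4 + 13824·x^5)·Dx^3  (order 3).
h: a_k = 3, 33/2, -27/8, -943/16, -1215/128, 811947/1280, -45927/1024, -99147705/14336, -8444007/32768, …
ICs: h(0) = 3, h′(0) = 33/2, h′′(0) = -27/4.

f: a_k = 0, 12, 0, -64, 0, 3072/5, 0, -49152/7, 0, …
g: a_k = 3, 9/2, -27/8, 81/16, -1215/128, 5103/256, -45927/1024, 216513/2048, -8444007/32768, …
h₀=f+g: left-lcm gives L₀, ord ≤ 3.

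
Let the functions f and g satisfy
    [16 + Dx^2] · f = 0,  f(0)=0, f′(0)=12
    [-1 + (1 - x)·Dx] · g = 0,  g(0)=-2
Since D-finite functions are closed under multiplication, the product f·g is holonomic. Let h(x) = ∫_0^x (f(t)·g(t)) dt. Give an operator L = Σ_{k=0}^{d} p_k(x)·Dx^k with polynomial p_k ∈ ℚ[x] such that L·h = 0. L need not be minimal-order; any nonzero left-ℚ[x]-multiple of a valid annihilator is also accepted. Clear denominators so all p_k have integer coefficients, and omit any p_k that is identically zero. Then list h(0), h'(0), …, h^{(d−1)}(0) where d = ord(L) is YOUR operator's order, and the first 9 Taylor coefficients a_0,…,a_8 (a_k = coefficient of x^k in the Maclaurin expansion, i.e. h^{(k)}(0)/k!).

L = (-16 + 16·x)·Dx + 2·Dx^2 + (-1 + x)·Dx^3  (order 3).
h: a_k = 0, 0, -12, -8, 10, 8, -28/15, -8/5, 109/105, …
ICs: h(0) = 0, h′(0) = 0, h′′(0) = -24.

f: a_k = 0, 12, 0, -32, 0, 128/5, 0, -1024/105, 0, …
g: a_k = -2, -2, -2, -2, -2, -2, -2, -2, -2, …
h₀=f·g: eliminate ⇒ L₀, order ≤ 2·1.
h=∫₀ˣh₀: take L = L₀·Dx.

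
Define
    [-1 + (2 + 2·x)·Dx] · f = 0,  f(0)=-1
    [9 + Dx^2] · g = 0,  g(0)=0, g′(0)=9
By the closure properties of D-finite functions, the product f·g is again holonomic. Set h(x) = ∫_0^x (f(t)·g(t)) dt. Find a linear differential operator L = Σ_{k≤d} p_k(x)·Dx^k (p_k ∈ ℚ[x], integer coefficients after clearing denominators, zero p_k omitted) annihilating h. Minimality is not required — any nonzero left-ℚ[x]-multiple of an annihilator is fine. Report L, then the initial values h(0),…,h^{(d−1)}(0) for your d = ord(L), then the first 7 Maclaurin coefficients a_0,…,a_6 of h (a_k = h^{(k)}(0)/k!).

L = (39 + 72·x + 36·x^2)·Dx + (-4 - 4·x)·Dx^2 + (4 + 8·x + 4·x^2)·Dx^3  (order 3).
h: a_k = 0, 0, -9/2, -3/2, 117/32, 99/80, -1581/1280, …
ICs: h(0) = 0, h′(0) = 0, h′′(0) = -9.

f: a_k = -1, -1/2, 1/8, -1/16, 5/128, -7/256, 21/1024, …
g: a_k = 0, 9, 0, -27/2, 0, 243/40, 0, …
Sym-product of L_f,L_g gives L₀ (≤ ord 2).
h=∫₀ˣh₀: take L = L₀·Dx.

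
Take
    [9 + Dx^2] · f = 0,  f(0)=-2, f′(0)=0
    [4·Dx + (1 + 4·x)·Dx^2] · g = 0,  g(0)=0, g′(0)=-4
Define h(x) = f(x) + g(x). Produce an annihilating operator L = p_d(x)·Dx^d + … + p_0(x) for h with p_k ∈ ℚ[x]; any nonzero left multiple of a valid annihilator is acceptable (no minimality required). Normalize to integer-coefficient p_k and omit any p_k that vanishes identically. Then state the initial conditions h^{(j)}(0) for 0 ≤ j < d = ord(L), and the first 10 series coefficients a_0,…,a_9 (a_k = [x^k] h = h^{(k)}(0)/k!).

L = (3780 + 2592·x + 5184·x^2)·Dx + (369 + 2124·x + 3888·x^2 + 5184·x^3)·Dx^2 + (420 + 288·x + 576·x^2)·Dx^3 + (41 + 236·x + 432·x^2 + 576·x^3)·Dx^4  (order 4).
h: a_k = -2, -4, 17, -64/3, 229/4, -1024/5, 82163/120, -16384/7, 18349351/2240, -262144/9, …
ICs: h(0) = -2, h′(0) = -4, h′′(0) = 34, h′′′(0) = -128.

f: a_k = -2, 0, 9, 0, -27/4, 0, 81/40, 0, -729/2240, 0, …
g: a_k = 0, -4, 8, -64/3, 64, -1024/5, 2048/3, -16384/7, 8192, -262144/9, …
Sum ⇒ L₀ = lclm(L_f,L_g) in ℚ(x)⟨Dx⟩.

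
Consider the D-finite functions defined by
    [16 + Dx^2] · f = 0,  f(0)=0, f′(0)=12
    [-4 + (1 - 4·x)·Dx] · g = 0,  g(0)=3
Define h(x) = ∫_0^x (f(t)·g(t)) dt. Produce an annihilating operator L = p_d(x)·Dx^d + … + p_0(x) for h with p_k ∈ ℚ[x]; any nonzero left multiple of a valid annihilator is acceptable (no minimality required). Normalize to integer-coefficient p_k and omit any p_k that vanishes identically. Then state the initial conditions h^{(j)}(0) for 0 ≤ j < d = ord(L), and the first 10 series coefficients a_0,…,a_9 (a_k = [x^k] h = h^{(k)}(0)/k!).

f: a_k = 0, 12, 0, -32, 0, 128/5, 0, -1024/105, 0, 2048/945, …
g: a_k = 3, 12, 48, 192, 768, 3072, 12288, 49152, 196608, 786432, …
Product ⇒ symmetric product L₀, ord ≤ 2.
Integrate: L := L₀·Dx.
L = (-16 + 64·x)·Dx + 8·Dx^2 + (-1 + 4·x)·Dx^3  (order 3).
h: a_k = 0, 0, 18, 48, 120, 384, 6464/5, 155136/35, 542848/35, 17371136/315, …
ICs: h(0) = 0, h′(0) = 0, h′′(0) = 36.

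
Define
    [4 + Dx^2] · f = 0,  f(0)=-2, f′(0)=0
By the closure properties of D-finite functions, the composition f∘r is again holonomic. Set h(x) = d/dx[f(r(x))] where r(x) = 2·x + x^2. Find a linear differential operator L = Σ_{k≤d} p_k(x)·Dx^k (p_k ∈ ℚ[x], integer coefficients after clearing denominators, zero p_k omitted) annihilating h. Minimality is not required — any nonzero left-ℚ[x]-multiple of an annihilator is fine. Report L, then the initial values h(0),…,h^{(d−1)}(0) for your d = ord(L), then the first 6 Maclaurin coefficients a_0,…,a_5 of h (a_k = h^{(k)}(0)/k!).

L = (19 + 64·x + 96·x^2 + 64·x^3 + 16·x^4) + (-3 - 3·x)·Dx + (1 + 2·x + x^2)·Dx^2  (order 2).
h: a_k = 0, 32, 48, -208/3, -640/3, -1856/15, …
ICs: h(0) = 0, h′(0) = 32.

f: a_k = -2, 0, 4, 0, -4/3, 0, …
h₀=f(r): pull back L_f along r ⇒ L₀.
h₀' ⇒ L via d/dx closure of L₀.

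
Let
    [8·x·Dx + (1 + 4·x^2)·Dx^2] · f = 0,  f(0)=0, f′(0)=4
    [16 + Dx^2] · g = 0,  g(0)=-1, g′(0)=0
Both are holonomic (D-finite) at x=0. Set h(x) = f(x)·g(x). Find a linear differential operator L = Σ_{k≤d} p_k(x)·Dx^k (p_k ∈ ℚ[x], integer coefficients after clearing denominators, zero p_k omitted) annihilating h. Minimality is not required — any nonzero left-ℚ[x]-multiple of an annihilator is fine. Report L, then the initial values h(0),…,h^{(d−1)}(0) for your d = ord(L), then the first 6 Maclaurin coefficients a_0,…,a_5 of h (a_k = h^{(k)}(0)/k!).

f: a_k = 0, 4, 0, -16/3, 0, 64/5, …
g: a_k = -1, 0, 8, 0, -32/3, 0, …
h₀=f·g: eliminate ⇒ L₀, order ≤ 2·2.
L = (2560 + 29696·x^2 + 118784·x^4 + 262144·x^6 + 262144·x^8) + (1536·x + 14336·x^3 + 49152·x^5 + 65536·x^7)·Dx + (240 + 3008·x^2 + 13824·x^4 + 32768·x^6 + 32768·x^8)·Dx^2 + (96·x + 896·x^3 + 3072·x^5 + 4096·x^7)·Dx^3 + (5 + 72·x^2 + 400·x^4 + 1024·x^6 + 1024·x^8)·Dx^4  (order 4).
h: a_k = 0, -4, 0, 112/3, 0, -1472/15, …
ICs: h(0) = 0, h′(0) = -4, h′′(0) = 0, h′′′(0) = 224.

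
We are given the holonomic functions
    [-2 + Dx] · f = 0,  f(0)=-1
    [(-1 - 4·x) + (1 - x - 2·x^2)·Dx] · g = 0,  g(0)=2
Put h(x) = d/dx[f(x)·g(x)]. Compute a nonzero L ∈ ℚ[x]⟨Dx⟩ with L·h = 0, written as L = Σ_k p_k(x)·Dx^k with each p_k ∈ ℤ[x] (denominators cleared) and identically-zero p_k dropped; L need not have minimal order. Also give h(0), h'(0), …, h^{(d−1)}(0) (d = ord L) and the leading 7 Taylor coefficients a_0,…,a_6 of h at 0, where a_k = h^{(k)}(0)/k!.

f: a_k = -1, -2, -2, -4/3, -2/3, -4/15, -4/45, …
g: a_k = 2, 2, 6, 10, 22, 42, 86, …
f·g: L₀ = L_f ⊗_s L_g, ord ≤ 1·1.
Derive L from L₀ (diff closure).
L = (14 + 16·x - 12·x^2 - 16·x^3 + 16·x^4) + (-3 + x + 12·x^2 - 8·x^4)·Dx  (order 1).
h: a_k = -6, -28, -86, -232, -1738/3, -20884/15, -16234/5, …
ICs: h(0) = -6.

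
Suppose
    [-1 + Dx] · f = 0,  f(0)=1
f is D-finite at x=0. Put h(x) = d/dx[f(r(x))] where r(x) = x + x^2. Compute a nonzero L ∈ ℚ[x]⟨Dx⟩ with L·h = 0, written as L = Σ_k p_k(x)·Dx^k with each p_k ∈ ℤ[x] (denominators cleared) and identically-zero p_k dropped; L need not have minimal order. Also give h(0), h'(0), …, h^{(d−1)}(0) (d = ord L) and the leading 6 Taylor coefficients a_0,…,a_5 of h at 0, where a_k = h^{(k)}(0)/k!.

f: a_k = 1, 1, 1/2, 1/6, 1/24, 1/120, …
L₀ from L_f via x↦r, Dx↦r'^{-1}Dx.
h=h₀': d/dx-closure on L₀ ⇒ L.
L = (3 + 4·x + 4·x^2) + (-1 - 2·x)·Dx  (order 1).
h: a_k = 1, 3, 7/2, 25/6, 27/8, 331/120, …
ICs: h(0) = 1.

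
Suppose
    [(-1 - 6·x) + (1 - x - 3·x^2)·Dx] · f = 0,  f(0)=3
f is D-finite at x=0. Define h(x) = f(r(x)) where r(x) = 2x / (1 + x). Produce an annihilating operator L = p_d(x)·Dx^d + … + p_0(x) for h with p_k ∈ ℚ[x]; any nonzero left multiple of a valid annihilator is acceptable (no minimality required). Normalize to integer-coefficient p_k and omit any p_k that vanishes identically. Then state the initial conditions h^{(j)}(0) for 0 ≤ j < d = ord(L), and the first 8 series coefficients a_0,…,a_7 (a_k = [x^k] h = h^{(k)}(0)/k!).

f: a_k = 3, 3, 12, 21, 57, 120, 291, 651, …
L₀ from L_f via x↦r, Dx↦r'^{-1}Dx.
L = (2 + 26·x) + (-1 - x + 13·x^2 + 13·x^3)·Dx  (order 1).
h: a_k = 3, 6, 42, 78, 546, 1014, 7098, 13182, …
ICs: h(0) = 3.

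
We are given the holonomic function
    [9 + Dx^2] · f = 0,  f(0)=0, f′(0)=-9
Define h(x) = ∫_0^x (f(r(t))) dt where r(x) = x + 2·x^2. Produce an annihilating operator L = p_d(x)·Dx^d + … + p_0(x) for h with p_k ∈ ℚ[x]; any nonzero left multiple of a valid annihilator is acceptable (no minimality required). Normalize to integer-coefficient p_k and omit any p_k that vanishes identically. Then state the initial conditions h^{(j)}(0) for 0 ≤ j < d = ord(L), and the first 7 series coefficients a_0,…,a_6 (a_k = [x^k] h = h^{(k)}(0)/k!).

L = (9 + 108·x + 432·x^2 + 576·x^3)·Dx - 4·Dx^2 + (1 + 4·x)·Dx^3  (order 3).
h: a_k = 0, 0, -9/2, -6, 27/8, 81/5, 2079/80, …
ICs: h(0) = 0, h′(0) = 0, h′′(0) = -9.

f: a_k = 0, -9, 0, 27/2, 0, -243/40, 0, …
h₀=f(r): pull back L_f along r ⇒ L₀.
Integrate: L := L₀·Dx.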